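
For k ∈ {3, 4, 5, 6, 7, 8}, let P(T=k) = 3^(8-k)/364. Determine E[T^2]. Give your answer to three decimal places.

E[T^2] = Σ t^2·P(T=t)
 = 9·243/364 + 16·81/364 + 25·27/364 + 36·9/364 + 49·3/364 + 64·1/364
 = 2187/364 + 324/91 + 675/364 + 81/91 + 21/52 + 16/91
 = 361/28

12.893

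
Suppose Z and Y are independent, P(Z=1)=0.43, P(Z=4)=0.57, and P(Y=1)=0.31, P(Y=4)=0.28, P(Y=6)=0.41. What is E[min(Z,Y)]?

2.1799

E[min(Z,Y)] = Σ_z Σ_y min(z,y) · P(Z=z)P(Y=y)
 = 1·0.1333 + 1·0.1204 + 1·0.1763 + 1·0.1767 + 4·0.1596 + 4·0.2337
 = 0.1333 + 0.1204 + 0.1763 + 0.1767 + 0.6384 + 0.9348
 = 2.1799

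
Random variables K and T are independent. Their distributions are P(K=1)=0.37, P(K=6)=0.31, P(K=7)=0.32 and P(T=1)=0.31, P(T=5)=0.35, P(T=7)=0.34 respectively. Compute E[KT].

19.8468

E[KT] = Σ_k Σ_t kt · P(K=k)P(T=t)
 = 1·0.1147 + 5·0.1295 + 7·0.1258 + 6·0.0961 + 30·0.1085 + 42·0.1054 + 7·0.0992 + 35·0.112 + 49·0.1088
 = 0.1147 + 0.6475 + 0.8806 + 0.5766 + 3.255 + 4.4268 + 0.6944 + 3.92 + 5.3312
 = 19.8468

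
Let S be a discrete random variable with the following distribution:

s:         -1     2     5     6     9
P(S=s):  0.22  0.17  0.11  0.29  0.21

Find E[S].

E[S] = Σ s·P(S=s)
 = (-1)·0.22 + 2·0.17 + 5·0.11 + 6·0.29 + 9·0.21
 = (-0.22) + 0.34 + 0.55 + 1.74 + 1.89
 = 4.3

4.3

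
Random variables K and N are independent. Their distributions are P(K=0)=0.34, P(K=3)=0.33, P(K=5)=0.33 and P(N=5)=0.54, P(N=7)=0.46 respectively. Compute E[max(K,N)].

5.92

E[max(K,N)] = Σ_k Σ_n max(k,n) · P(K=k)P(N=n)
 = 5·0.1836 + 7·0.1564 + 5·0.1782 + 7·0.1518 + 5·0.1782 + 7·0.1518
 = 0.918 + 1.0948 + 0.891 + 1.0626 + 0.891 + 1.0626
 = 5.92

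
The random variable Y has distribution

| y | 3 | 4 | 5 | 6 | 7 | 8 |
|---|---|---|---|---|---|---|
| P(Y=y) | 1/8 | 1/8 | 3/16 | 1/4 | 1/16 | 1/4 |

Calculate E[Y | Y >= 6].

7

P(Y >= 6) = 1/4 + 1/16 + 1/4 = 9/16.
E[Y | Y >= 6] = [6·1/4 + 7·1/16 + 8·1/4] / (9/16)
 = 63/16 / (9/16)
 = 7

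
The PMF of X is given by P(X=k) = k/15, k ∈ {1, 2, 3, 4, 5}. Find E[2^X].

E[2^X] = Σ 2^x·P(X=x)
 = 2·1/15 + 4·2/15 + 8·1/5 + 16·4/15 + 32·1/3
 = 2/15 + 8/15 + 8/5 + 64/15 + 32/3
 = 86/5

17.2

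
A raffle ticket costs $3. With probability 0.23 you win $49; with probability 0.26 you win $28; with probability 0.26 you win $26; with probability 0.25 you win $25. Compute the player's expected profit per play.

28.56

E[payout] = 49·0.23 + 28·0.26 + 26·0.26 + 25·0.25
 = 11.27 + 7.28 + 6.76 + 6.25
 = 31.56
Net = 31.56 - 3 = 28.56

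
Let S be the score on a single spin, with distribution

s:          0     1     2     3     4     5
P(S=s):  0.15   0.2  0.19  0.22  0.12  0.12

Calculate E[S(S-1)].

E[S(S-1)] = Σ s(s-1)·P(S=s)
 = 0·0.15 + 0·0.2 + 2·0.19 + 6·0.22 + 12·0.12 + 20·0.12
 = 0 + 0 + 0.38 + 1.32 + 1.44 + 2.4
 = 5.54

5.54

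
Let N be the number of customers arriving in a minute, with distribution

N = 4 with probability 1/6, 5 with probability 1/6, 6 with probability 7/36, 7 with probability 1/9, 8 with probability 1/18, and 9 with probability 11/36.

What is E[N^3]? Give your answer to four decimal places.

362.8056

E[N^3] = Σ n^3·P(N=n)
 = 64·1/6 + 125·1/6 + 216·7/36 + 343·1/9 + 512·1/18 + 729·11/36
 = 32/3 + 125/6 + 42 + 343/9 + 256/9 + 891/4
 = 13061/36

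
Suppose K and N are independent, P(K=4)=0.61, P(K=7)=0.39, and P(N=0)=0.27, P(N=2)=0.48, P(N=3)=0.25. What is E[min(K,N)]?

1.71

E[min(K,N)] = Σ_k Σ_n min(k,n) · P(K=k)P(N=n)
 = 0·0.1647 + 2·0.2928 + 3·0.1525 + 0·0.1053 + 2·0.1872 + 3·0.0975
 = 0 + 0.5856 + 0.4575 + 0 + 0.3744 + 0.2925
 = 1.71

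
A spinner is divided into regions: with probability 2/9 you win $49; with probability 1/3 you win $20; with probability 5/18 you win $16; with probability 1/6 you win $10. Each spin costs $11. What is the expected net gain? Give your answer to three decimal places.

12.667

E[payout] = 49·2/9 + 20·1/3 + 16·5/18 + 10·1/6
 = 98/9 + 20/3 + 40/9 + 5/3
 = 71/3
Net = 71/3 - 11 = 38/3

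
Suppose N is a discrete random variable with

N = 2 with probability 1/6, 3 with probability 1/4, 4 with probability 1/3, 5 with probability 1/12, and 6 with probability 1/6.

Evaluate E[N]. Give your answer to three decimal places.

E[N] = Σ n·P(N=n)
 = 2·1/6 + 3·1/4 + 4·1/3 + 5·1/12 + 6·1/6
 = 1/3 + 3/4 + 4/3 + 5/12 + 1
 = 23/6

3.833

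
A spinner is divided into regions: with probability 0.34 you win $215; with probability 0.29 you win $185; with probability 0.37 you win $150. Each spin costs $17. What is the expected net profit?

E[payout] = 215·0.34 + 185·0.29 + 150·0.37
 = 73.1 + 53.65 + 55.5
 = 182.25
Net = 182.25 - 17 = 165.25

165.25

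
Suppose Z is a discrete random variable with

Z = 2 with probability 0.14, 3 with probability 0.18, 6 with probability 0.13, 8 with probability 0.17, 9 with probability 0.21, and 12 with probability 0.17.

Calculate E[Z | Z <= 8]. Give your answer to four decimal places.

P(Z <= 8) = 0.14 + 0.18 + 0.13 + 0.17 = 0.62.
E[Z | Z <= 8] = [2·0.14 + 3·0.18 + 6·0.13 + 8·0.17] / 0.62
 = 2.96 / 0.62
 = 148/31

4.7742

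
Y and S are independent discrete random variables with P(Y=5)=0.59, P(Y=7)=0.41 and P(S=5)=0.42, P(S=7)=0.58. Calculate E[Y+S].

E[Y+S] = Σ_y Σ_s (y+s) · P(Y=y)P(S=s)
 = 10·0.2478 + 12·0.3422 + 12·0.1722 + 14·0.2378
 = 2.478 + 4.1064 + 2.0664 + 3.3292
 = 11.98

11.98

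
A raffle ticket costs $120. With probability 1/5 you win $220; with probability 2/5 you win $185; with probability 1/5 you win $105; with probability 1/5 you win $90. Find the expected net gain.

37

E[payout] = 220·1/5 + 185·2/5 + 105·1/5 + 90·1/5
 = 44 + 74 + 21 + 18
 = 157
Net = 157 - 120 = 37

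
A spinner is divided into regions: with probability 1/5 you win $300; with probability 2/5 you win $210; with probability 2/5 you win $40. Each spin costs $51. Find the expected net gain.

E[payout] = 300·1/5 + 210·2/5 + 40·2/5
 = 60 + 84 + 16
 = 160
Net = 160 - 51 = 109

109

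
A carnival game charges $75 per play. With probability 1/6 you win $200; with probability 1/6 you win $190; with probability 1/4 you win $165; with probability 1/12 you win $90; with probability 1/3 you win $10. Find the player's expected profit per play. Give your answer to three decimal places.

E[payout] = 200·1/6 + 190·1/6 + 165·1/4 + 90·1/12 + 10·1/3
 = 100/3 + 95/3 + 165/4 + 15/2 + 10/3
 = 1405/12
Net = 1405/12 - 75 = 505/12

42.083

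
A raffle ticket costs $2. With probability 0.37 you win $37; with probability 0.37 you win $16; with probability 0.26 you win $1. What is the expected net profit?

E[payout] = 37·0.37 + 16·0.37 + 1·0.26
 = 13.69 + 5.92 + 0.26
 = 19.87
Net = 19.87 - 2 = 17.87

17.87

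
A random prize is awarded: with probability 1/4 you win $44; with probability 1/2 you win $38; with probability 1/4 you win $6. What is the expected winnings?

E[payout] = 44·1/4 + 38·1/2 + 6·1/4
 = 11 + 19 + 3/2
 = 63/2

31.5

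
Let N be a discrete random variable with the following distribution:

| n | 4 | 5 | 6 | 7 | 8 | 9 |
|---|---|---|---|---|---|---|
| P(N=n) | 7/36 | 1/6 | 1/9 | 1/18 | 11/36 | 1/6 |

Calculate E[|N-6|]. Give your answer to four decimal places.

1.7222

E[|N-6|] = Σ |n-6|·P(N=n)
 = 2·7/36 + 1·1/6 + 0·1/9 + 1·1/18 + 2·11/36 + 3·1/6
 = 7/18 + 1/6 + 0 + 1/18 + 11/18 + 1/2
 = 31/18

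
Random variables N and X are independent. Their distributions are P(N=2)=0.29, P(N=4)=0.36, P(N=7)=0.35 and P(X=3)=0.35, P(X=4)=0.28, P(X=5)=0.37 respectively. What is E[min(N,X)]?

3.301

E[min(N,X)] = Σ_n Σ_x min(n,x) · P(N=n)P(X=x)
 = 2·0.1015 + 2·0.0812 + 2·0.1073 + 3·0.126 + 4·0.1008 + 4·0.1332 + 3·0.1225 + 4·0.098 + 5·0.1295
 = 0.203 + 0.1624 + 0.2146 + 0.378 + 0.4032 + 0.5328 + 0.3675 + 0.392 + 0.6475
 = 3.301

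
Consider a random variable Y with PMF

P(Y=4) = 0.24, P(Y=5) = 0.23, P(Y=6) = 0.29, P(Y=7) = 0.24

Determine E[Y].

5.53

E[Y] = Σ y·P(Y=y)
 = 4·0.24 + 5·0.23 + 6·0.29 + 7·0.24
 = 0.96 + 1.15 + 1.74 + 1.68
 = 5.53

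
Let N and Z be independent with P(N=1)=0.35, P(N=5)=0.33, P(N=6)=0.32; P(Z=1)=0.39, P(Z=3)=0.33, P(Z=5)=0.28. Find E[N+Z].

E[N+Z] = Σ_n Σ_z (n+z) · P(N=n)P(Z=z)
 = 2·0.1365 + 4·0.1155 + 6·0.098 + 6·0.1287 + 8·0.1089 + 10·0.0924 + 7·0.1248 + 9·0.1056 + 11·0.0896
 = 0.273 + 0.462 + 0.588 + 0.7722 + 0.8712 + 0.924 + 0.8736 + 0.9504 + 0.9856
 = 6.7

6.7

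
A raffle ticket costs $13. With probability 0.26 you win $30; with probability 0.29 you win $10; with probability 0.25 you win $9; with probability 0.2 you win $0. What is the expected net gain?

E[payout] = 30·0.26 + 10·0.29 + 9·0.25 + 0·0.2
 = 7.8 + 2.9 + 2.25 + 0
 = 12.95
Net = 12.95 - 13 = -0.05

-0.05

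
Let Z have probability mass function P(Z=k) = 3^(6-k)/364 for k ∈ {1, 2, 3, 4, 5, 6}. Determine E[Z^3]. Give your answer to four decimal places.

E[Z^3] = Σ z^3·P(Z=z)
 = 1·243/364 + 8·81/364 + 27·27/364 + 64·9/364 + 125·3/364 + 216·1/364
 = 243/364 + 162/91 + 729/364 + 144/91 + 375/364 + 54/91
 = 2787/364

7.6566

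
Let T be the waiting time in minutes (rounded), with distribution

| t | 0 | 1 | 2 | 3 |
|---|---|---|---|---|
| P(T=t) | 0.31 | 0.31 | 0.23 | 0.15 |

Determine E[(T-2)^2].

1.7

E[(T-2)^2] = Σ (t-2)^2·P(T=t)
 = 4·0.31 + 1·0.31 + 0·0.23 + 1·0.15
 = 1.24 + 0.31 + 0 + 0.15
 = 1.7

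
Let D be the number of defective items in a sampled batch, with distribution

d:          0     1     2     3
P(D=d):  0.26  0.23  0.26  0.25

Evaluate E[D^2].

E[D^2] = Σ d^2·P(D=d)
 = 0·0.26 + 1·0.23 + 4·0.26 + 9·0.25
 = 0 + 0.23 + 1.04 + 2.25
 = 3.52

3.52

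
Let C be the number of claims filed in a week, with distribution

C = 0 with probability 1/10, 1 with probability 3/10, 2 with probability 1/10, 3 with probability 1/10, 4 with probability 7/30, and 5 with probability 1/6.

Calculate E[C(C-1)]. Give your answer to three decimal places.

E[C(C-1)] = Σ c(c-1)·P(C=c)
 = 0·1/10 + 0·3/10 + 2·1/10 + 6·1/10 + 12·7/30 + 20·1/6
 = 0 + 0 + 1/5 + 3/5 + 14/5 + 10/3
 = 104/15

6.933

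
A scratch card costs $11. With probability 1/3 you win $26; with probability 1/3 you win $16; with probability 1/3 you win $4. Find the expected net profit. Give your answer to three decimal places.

4.333

E[payout] = 26·1/3 + 16·1/3 + 4·1/3
 = 26/3 + 16/3 + 4/3
 = 46/3
Net = 46/3 - 11 = 13/3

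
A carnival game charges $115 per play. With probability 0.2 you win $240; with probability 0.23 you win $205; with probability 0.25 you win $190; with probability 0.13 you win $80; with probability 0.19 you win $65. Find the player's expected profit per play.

50.4

E[payout] = 240·0.2 + 205·0.23 + 190·0.25 + 80·0.13 + 65·0.19
 = 48 + 47.15 + 47.5 + 10.4 + 12.35
 = 165.4
Net = 165.4 - 115 = 50.4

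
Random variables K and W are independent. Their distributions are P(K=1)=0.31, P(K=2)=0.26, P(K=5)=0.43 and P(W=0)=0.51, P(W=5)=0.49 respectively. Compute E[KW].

E[KW] = Σ_k Σ_w kw · P(K=k)P(W=w)
 = 0·0.1581 + 5·0.1519 + 0·0.1326 + 10·0.1274 + 0·0.2193 + 25·0.2107
 = 0 + 0.7595 + 0 + 1.274 + 0 + 5.2675
 = 7.301

7.301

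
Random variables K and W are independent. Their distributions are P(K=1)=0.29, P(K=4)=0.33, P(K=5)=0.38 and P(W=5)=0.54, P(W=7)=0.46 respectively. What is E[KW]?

20.7792

E[KW] = Σ_k Σ_w kw · P(K=k)P(W=w)
 = 5·0.1566 + 7·0.1334 + 20·0.1782 + 28·0.1518 + 25·0.2052 + 35·0.1748
 = 0.783 + 0.9338 + 3.564 + 4.2504 + 5.13 + 6.118
 = 20.7792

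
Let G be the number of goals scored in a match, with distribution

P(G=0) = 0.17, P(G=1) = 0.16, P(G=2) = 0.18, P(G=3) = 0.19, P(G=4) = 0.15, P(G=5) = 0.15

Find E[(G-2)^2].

2.98

E[(G-2)^2] = Σ (g-2)^2·P(G=g)
 = 4·0.17 + 1·0.16 + 0·0.18 + 1·0.19 + 4·0.15 + 9·0.15
 = 0.68 + 0.16 + 0 + 0.19 + 0.6 + 1.35
 = 2.98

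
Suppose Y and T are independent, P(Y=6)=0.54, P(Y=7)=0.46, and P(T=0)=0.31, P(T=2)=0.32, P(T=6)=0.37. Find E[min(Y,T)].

2.86

E[min(Y,T)] = Σ_y Σ_t min(y,t) · P(Y=y)P(T=t)
 = 0·0.1674 + 2·0.1728 + 6·0.1998 + 0·0.1426 + 2·0.1472 + 6·0.1702
 = 0 + 0.3456 + 1.1988 + 0 + 0.2944 + 1.0212
 = 2.86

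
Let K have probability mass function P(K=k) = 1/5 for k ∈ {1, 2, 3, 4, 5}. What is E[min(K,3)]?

E[min(K,3)] = Σ min(k,3)·P(K=k)
 = 1·1/5 + 2·1/5 + 3·1/5 + 3·1/5 + 3·1/5
 = 1/5 + 2/5 + 3/5 + 3/5 + 3/5
 = 12/5

2.4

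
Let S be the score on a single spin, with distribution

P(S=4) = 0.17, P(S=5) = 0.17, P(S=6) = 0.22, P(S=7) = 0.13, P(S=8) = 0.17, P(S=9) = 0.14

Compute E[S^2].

43.48

E[S^2] = Σ s^2·P(S=s)
 = 16·0.17 + 25·0.17 + 36·0.22 + 49·0.13 + 64·0.17 + 81·0.14
 = 2.72 + 4.25 + 7.92 + 6.37 + 10.88 + 11.34
 = 43.48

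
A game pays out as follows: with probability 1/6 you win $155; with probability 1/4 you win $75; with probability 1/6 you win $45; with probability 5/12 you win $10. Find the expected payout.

E[payout] = 155·1/6 + 75·1/4 + 45·1/6 + 10·5/12
 = 155/6 + 75/4 + 15/2 + 25/6
 = 225/4

56.25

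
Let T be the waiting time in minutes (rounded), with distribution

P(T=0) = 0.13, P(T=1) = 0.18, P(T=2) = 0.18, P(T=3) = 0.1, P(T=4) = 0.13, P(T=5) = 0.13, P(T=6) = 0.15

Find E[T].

E[T] = Σ t·P(T=t)
 = 0·0.13 + 1·0.18 + 2·0.18 + 3·0.1 + 4·0.13 + 5·0.13 + 6·0.15
 = 0 + 0.18 + 0.36 + 0.3 + 0.52 + 0.65 + 0.9
 = 2.91

2.91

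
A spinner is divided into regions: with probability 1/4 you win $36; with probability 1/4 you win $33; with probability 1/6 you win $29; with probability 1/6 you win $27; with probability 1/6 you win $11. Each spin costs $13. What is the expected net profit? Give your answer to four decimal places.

E[payout] = 36·1/4 + 33·1/4 + 29·1/6 + 27·1/6 + 11·1/6
 = 9 + 33/4 + 29/6 + 9/2 + 11/6
 = 341/12
Net = 341/12 - 13 = 185/12

15.4167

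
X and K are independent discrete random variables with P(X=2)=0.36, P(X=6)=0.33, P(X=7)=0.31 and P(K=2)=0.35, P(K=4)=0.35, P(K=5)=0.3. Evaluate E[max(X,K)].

E[max(X,K)] = Σ_x Σ_k max(x,k) · P(X=x)P(K=k)
 = 2·0.126 + 4·0.126 + 5·0.108 + 6·0.1155 + 6·0.1155 + 6·0.099 + 7·0.1085 + 7·0.1085 + 7·0.093
 = 0.252 + 0.504 + 0.54 + 0.693 + 0.693 + 0.594 + 0.7595 + 0.7595 + 0.651
 = 5.446

5.446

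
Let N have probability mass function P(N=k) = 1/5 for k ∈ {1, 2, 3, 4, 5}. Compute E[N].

E[N] = Σ n·P(N=n)
 = 1·1/5 + 2·1/5 + 3·1/5 + 4·1/5 + 5·1/5
 = 1/5 + 2/5 + 3/5 + 4/5 + 1
 = 3

3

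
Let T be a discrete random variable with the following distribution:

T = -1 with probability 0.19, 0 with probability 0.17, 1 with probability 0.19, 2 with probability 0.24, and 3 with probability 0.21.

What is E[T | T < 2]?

P(T < 2) = 0.19 + 0.17 + 0.19 = 0.55.
E[T | T < 2] = [(-1)·0.19 + 0·0.17 + 1·0.19] / 0.55
 = 0 / 0.55
 = 0

0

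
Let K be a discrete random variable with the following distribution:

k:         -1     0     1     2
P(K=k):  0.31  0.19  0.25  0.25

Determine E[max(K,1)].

1.25

E[max(K,1)] = Σ max(k,1)·P(K=k)
 = 1·0.31 + 1·0.19 + 1·0.25 + 2·0.25
 = 0.31 + 0.19 + 0.25 + 0.5
 = 1.25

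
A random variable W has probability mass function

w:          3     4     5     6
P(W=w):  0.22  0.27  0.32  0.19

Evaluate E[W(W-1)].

16.66

E[W(W-1)] = Σ w(w-1)·P(W=w)
 = 6·0.22 + 12·0.27 + 20·0.32 + 30·0.19
 = 1.32 + 3.24 + 6.4 + 5.7
 = 16.66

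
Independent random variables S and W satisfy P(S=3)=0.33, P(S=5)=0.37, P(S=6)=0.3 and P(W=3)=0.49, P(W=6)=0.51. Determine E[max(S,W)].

E[max(S,W)] = Σ_s Σ_w max(s,w) · P(S=s)P(W=w)
 = 3·0.1617 + 6·0.1683 + 5·0.1813 + 6·0.1887 + 6·0.147 + 6·0.153
 = 0.4851 + 1.0098 + 0.9065 + 1.1322 + 0.882 + 0.918
 = 5.3336

5.3336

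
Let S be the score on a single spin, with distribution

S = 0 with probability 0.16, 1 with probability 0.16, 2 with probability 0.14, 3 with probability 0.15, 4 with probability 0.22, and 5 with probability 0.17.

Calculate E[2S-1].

4.24

E[2S-1] = Σ (2s-1)·P(S=s)
 = (-1)·0.16 + 1·0.16 + 3·0.14 + 5·0.15 + 7·0.22 + 9·0.17
 = (-0.16) + 0.16 + 0.42 + 0.75 + 1.54 + 1.53
 = 4.24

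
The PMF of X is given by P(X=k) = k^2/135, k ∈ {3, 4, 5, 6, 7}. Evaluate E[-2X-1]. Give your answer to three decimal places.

E[-2X-1] = Σ (-2x-1)·P(X=x)
 = (-7)·1/15 + (-9)·16/135 + (-11)·5/27 + (-13)·4/15 + (-15)·49/135
 = (-7/15) + (-16/15) + (-55/27) + (-52/15) + (-49/9)
 = -337/27

-12.481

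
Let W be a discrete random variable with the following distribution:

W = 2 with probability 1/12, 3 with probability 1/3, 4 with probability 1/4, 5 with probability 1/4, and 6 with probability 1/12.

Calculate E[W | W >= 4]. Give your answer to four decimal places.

4.7143

P(W >= 4) = 1/4 + 1/4 + 1/12 = 7/12.
E[W | W >= 4] = [4·1/4 + 5·1/4 + 6·1/12] / (7/12)
 = 11/4 / (7/12)
 = 33/7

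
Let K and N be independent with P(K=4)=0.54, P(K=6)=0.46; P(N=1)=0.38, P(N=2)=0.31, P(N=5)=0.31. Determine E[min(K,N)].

E[min(K,N)] = Σ_k Σ_n min(k,n) · P(K=k)P(N=n)
 = 1·0.2052 + 2·0.1674 + 4·0.1674 + 1·0.1748 + 2·0.1426 + 5·0.1426
 = 0.2052 + 0.3348 + 0.6696 + 0.1748 + 0.2852 + 0.713
 = 2.3826

2.3826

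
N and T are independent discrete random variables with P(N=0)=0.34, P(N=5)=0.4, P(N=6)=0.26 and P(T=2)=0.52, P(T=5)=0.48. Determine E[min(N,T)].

2.2704

E[min(N,T)] = Σ_n Σ_t min(n,t) · P(N=n)P(T=t)
 = 0·0.1768 + 0·0.1632 + 2·0.208 + 5·0.192 + 2·0.1352 + 5·0.1248
 = 0 + 0 + 0.416 + 0.96 + 0.2704 + 0.624
 = 2.2704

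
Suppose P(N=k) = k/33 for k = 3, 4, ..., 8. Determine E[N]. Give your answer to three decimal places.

6.030

E[N] = Σ n·P(N=n)
 = 3·1/11 + 4·4/33 + 5·5/33 + 6·2/11 + 7·7/33 + 8·8/33
 = 3/11 + 16/33 + 25/33 + 12/11 + 49/33 + 64/33
 = 199/33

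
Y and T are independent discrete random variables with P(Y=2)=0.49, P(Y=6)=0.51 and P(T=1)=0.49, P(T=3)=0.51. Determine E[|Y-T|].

E[|Y-T|] = Σ_y Σ_t |y-t| · P(Y=y)P(T=t)
 = 1·0.2401 + 1·0.2499 + 5·0.2499 + 3·0.2601
 = 0.2401 + 0.2499 + 1.2495 + 0.7803
 = 2.5198

2.5198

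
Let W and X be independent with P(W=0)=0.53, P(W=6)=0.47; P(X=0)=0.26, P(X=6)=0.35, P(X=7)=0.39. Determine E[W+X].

E[W+X] = Σ_w Σ_x (w+x) · P(W=w)P(X=x)
 = 0·0.1378 + 6·0.1855 + 7·0.2067 + 6·0.1222 + 12·0.1645 + 13·0.1833
 = 0 + 1.113 + 1.4469 + 0.7332 + 1.974 + 2.3829
 = 7.65

7.65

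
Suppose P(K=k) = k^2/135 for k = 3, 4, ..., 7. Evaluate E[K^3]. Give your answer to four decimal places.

E[K^3] = Σ k^3·P(K=k)
 = 27·1/15 + 64·16/135 + 125·5/27 + 216·4/15 + 343·49/135
 = 9/5 + 1024/135 + 625/27 + 288/5 + 16807/135
 = 5795/27

214.6296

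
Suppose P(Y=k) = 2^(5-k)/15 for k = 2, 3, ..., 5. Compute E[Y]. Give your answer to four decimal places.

E[Y] = Σ y·P(Y=y)
 = 2·8/15 + 3·4/15 + 4·2/15 + 5·1/15
 = 16/15 + 4/5 + 8/15 + 1/3
 = 41/15

2.7333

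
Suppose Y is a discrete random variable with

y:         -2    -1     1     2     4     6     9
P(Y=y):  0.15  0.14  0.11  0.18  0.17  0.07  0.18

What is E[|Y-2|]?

3.01

E[|Y-2|] = Σ |y-2|·P(Y=y)
 = 4·0.15 + 3·0.14 + 1·0.11 + 0·0.18 + 2·0.17 + 4·0.07 + 7·0.18
 = 0.6 + 0.42 + 0.11 + 0 + 0.34 + 0.28 + 1.26
 = 3.01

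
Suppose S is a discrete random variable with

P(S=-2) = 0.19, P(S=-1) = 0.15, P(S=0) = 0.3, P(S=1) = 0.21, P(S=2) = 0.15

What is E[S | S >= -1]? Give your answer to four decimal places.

P(S >= -1) = 0.15 + 0.3 + 0.21 + 0.15 = 0.81.
E[S | S >= -1] = [(-1)·0.15 + 0·0.3 + 1·0.21 + 2·0.15] / 0.81
 = 0.36 / 0.81
 = 4/9

0.4444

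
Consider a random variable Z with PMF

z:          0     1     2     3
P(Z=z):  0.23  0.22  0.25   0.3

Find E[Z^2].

E[Z^2] = Σ z^2·P(Z=z)
 = 0·0.23 + 1·0.22 + 4·0.25 + 9·0.3
 = 0 + 0.22 + 1 + 2.7
 = 3.92

3.92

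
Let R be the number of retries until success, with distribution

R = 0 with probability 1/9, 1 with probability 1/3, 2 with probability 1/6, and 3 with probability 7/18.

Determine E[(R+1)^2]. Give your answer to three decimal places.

9.167

E[(R+1)^2] = Σ (r+1)^2·P(R=r)
 = 1·1/9 + 4·1/3 + 9·1/6 + 16·7/18
 = 1/9 + 4/3 + 3/2 + 56/9
 = 55/6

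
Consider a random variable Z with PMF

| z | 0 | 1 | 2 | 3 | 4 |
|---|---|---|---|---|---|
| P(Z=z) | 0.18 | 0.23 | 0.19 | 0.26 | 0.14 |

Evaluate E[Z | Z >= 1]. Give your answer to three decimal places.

2.378

P(Z >= 1) = 0.23 + 0.19 + 0.26 + 0.14 = 0.82.
E[Z | Z >= 1] = [1·0.23 + 2·0.19 + 3·0.26 + 4·0.14] / 0.82
 = 1.95 / 0.82
 = 195/82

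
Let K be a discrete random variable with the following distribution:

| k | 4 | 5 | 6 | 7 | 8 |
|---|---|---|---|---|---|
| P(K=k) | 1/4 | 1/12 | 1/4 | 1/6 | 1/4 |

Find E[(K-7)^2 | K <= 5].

P(K <= 5) = 1/4 + 1/12 = 1/3.
E[(K-7)^2 | K <= 5] = [9·1/4 + 4·1/12] / (1/3)
 = 31/12 / (1/3)
 = 31/4

7.75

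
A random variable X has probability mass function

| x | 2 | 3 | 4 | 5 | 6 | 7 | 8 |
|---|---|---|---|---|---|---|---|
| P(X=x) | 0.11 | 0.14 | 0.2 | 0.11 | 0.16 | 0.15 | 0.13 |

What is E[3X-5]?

E[3X-5] = Σ (3x-5)·P(X=x)
 = 1·0.11 + 4·0.14 + 7·0.2 + 10·0.11 + 13·0.16 + 16·0.15 + 19·0.13
 = 0.11 + 0.56 + 1.4 + 1.1 + 2.08 + 2.4 + 2.47
 = 10.12

10.12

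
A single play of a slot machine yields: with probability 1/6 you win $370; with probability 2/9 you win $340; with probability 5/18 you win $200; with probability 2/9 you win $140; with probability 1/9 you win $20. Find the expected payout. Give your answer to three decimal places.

E[payout] = 370·1/6 + 340·2/9 + 200·5/18 + 140·2/9 + 20·1/9
 = 185/3 + 680/9 + 500/9 + 280/9 + 20/9
 = 2035/9

226.111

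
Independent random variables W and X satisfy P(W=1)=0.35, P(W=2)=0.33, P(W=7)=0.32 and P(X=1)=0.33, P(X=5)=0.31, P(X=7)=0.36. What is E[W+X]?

E[W+X] = Σ_w Σ_x (w+x) · P(W=w)P(X=x)
 = 2·0.1155 + 6·0.1085 + 8·0.126 + 3·0.1089 + 7·0.1023 + 9·0.1188 + 8·0.1056 + 12·0.0992 + 14·0.1152
 = 0.231 + 0.651 + 1.008 + 0.3267 + 0.7161 + 1.0692 + 0.8448 + 1.1904 + 1.6128
 = 7.65

7.65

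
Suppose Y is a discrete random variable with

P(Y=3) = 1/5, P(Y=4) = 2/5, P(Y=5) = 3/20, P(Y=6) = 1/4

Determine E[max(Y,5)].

5.25

E[max(Y,5)] = Σ max(y,5)·P(Y=y)
 = 5·1/5 + 5·2/5 + 5·3/20 + 6·1/4
 = 1 + 2 + 3/4 + 3/2
 = 21/4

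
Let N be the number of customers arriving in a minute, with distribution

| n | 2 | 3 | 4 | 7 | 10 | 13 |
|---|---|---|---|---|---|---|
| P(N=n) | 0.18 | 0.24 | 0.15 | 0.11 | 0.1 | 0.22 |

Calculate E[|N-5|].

3.65

E[|N-5|] = Σ |n-5|·P(N=n)
 = 3·0.18 + 2·0.24 + 1·0.15 + 2·0.11 + 5·0.1 + 8·0.22
 = 0.54 + 0.48 + 0.15 + 0.22 + 0.5 + 1.76
 = 3.65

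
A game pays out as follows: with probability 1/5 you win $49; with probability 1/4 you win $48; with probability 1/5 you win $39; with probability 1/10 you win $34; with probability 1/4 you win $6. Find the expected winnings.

34.5

E[payout] = 49·1/5 + 48·1/4 + 39·1/5 + 34·1/10 + 6·1/4
 = 49/5 + 12 + 39/5 + 17/5 + 3/2
 = 69/2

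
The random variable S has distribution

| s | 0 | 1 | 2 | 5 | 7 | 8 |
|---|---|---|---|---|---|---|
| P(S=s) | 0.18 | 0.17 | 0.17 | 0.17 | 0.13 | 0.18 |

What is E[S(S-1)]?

19.28

E[S(S-1)] = Σ s(s-1)·P(S=s)
 = 0·0.18 + 0·0.17 + 2·0.17 + 20·0.17 + 42·0.13 + 56·0.18
 = 0 + 0 + 0.34 + 3.4 + 5.46 + 10.08
 = 19.28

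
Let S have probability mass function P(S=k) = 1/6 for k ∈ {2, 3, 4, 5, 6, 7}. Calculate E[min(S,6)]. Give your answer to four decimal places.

E[min(S,6)] = Σ min(s,6)·P(S=s)
 = 2·1/6 + 3·1/6 + 4·1/6 + 5·1/6 + 6·1/6 + 6·1/6
 = 1/3 + 1/2 + 2/3 + 5/6 + 1 + 1
 = 13/3

4.3333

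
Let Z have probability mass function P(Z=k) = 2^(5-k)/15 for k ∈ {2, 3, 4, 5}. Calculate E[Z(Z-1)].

E[Z(Z-1)] = Σ z(z-1)·P(Z=z)
 = 2·8/15 + 6·4/15 + 12·2/15 + 20·1/15
 = 16/15 + 8/5 + 8/5 + 4/3
 = 28/5

5.6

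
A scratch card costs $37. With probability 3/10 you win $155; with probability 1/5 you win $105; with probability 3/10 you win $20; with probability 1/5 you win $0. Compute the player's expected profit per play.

36.5

E[payout] = 155·3/10 + 105·1/5 + 20·3/10 + 0·1/5
 = 93/2 + 21 + 6 + 0
 = 147/2
Net = 147/2 - 37 = 73/2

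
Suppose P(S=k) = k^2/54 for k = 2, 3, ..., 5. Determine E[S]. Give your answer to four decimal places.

4.1481

E[S] = Σ s·P(S=s)
 = 2·2/27 + 3·1/6 + 4·8/27 + 5·25/54
 = 4/27 + 1/2 + 32/27 + 125/54
 = 112/27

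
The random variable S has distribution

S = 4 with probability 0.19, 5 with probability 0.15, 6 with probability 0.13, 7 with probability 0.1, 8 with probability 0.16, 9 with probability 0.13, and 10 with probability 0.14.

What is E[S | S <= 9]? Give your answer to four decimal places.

P(S <= 9) = 0.19 + 0.15 + 0.13 + 0.1 + 0.16 + 0.13 = 0.86.
E[S | S <= 9] = [4·0.19 + 5·0.15 + 6·0.13 + 7·0.1 + 8·0.16 + 9·0.13] / 0.86
 = 5.44 / 0.86
 = 272/43

6.3256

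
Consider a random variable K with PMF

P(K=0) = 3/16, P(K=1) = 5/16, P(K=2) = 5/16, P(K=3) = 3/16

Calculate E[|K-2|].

0.875

E[|K-2|] = Σ |k-2|·P(K=k)
 = 2·3/16 + 1·5/16 + 0·5/16 + 1·3/16
 = 3/8 + 5/16 + 0 + 3/16
 = 7/8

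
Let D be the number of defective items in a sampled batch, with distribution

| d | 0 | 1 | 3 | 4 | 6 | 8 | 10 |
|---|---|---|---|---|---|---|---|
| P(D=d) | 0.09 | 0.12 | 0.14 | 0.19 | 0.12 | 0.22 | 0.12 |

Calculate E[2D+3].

12.96

E[2D+3] = Σ (2d+3)·P(D=d)
 = 3·0.09 + 5·0.12 + 9·0.14 + 11·0.19 + 15·0.12 + 19·0.22 + 23·0.12
 = 0.27 + 0.6 + 1.26 + 2.09 + 1.8 + 4.18 + 2.76
 = 12.96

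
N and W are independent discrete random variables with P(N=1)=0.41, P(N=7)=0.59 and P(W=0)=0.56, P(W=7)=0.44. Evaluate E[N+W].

7.62

E[N+W] = Σ_n Σ_w (n+w) · P(N=n)P(W=w)
 = 1·0.2296 + 8·0.1804 + 7·0.3304 + 14·0.2596
 = 0.2296 + 1.4432 + 2.3128 + 3.6344
 = 7.62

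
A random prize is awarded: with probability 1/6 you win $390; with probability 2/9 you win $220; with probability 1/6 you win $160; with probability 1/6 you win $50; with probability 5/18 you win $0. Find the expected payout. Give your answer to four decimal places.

148.8889

E[payout] = 390·1/6 + 220·2/9 + 160·1/6 + 50·1/6 + 0·5/18
 = 65 + 440/9 + 80/3 + 25/3 + 0
 = 1340/9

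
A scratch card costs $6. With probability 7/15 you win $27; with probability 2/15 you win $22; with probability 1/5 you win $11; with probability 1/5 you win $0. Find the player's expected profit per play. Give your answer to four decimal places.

11.7333

E[payout] = 27·7/15 + 22·2/15 + 11·1/5 + 0·1/5
 = 63/5 + 44/15 + 11/5 + 0
 = 266/15
Net = 266/15 - 6 = 176/15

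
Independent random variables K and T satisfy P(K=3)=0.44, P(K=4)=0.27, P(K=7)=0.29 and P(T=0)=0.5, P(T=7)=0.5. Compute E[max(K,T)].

5.715

E[max(K,T)] = Σ_k Σ_t max(k,t) · P(K=k)P(T=t)
 = 3·0.22 + 7·0.22 + 4·0.135 + 7·0.135 + 7·0.145 + 7·0.145
 = 0.66 + 1.54 + 0.54 + 0.945 + 1.015 + 1.015
 = 5.715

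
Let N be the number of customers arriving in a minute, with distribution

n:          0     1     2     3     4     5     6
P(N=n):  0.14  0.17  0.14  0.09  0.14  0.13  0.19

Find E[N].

3.07

E[N] = Σ n·P(N=n)
 = 0·0.14 + 1·0.17 + 2·0.14 + 3·0.09 + 4·0.14 + 5·0.13 + 6·0.19
 = 0 + 0.17 + 0.28 + 0.27 + 0.56 + 0.65 + 1.14
 = 3.07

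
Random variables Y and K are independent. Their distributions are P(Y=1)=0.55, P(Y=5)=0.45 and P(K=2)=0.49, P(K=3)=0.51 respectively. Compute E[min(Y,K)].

1.6795

E[min(Y,K)] = Σ_y Σ_k min(y,k) · P(Y=y)P(K=k)
 = 1·0.2695 + 1·0.2805 + 2·0.2205 + 3·0.2295
 = 0.2695 + 0.2805 + 0.441 + 0.6885
 = 1.6795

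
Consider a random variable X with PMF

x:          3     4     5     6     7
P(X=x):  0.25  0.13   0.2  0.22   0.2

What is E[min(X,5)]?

E[min(X,5)] = Σ min(x,5)·P(X=x)
 = 3·0.25 + 4·0.13 + 5·0.2 + 5·0.22 + 5·0.2
 = 0.75 + 0.52 + 1 + 1.1 + 1
 = 4.37

4.37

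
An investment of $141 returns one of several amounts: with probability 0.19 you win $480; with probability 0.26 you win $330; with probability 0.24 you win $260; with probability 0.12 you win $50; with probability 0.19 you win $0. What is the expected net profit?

E[payout] = 480·0.19 + 330·0.26 + 260·0.24 + 50·0.12 + 0·0.19
 = 91.2 + 85.8 + 62.4 + 6 + 0
 = 245.4
Net = 245.4 - 141 = 104.4

104.4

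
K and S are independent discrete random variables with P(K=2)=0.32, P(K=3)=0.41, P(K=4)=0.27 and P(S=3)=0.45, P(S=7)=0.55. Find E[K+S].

E[K+S] = Σ_k Σ_s (k+s) · P(K=k)P(S=s)
 = 5·0.144 + 9·0.176 + 6·0.1845 + 10·0.2255 + 7·0.1215 + 11·0.1485
 = 0.72 + 1.584 + 1.107 + 2.255 + 0.8505 + 1.6335
 = 8.15

8.15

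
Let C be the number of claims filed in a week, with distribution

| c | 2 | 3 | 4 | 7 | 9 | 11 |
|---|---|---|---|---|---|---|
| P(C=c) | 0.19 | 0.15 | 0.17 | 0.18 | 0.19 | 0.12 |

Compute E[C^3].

376.42

E[C^3] = Σ c^3·P(C=c)
 = 8·0.19 + 27·0.15 + 64·0.17 + 343·0.18 + 729·0.19 + 1331·0.12
 = 1.52 + 4.05 + 10.88 + 61.74 + 138.51 + 159.72
 = 376.42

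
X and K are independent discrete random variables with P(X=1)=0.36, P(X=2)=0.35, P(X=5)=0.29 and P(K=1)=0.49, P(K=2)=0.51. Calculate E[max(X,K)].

E[max(X,K)] = Σ_x Σ_k max(x,k) · P(X=x)P(K=k)
 = 1·0.1764 + 2·0.1836 + 2·0.1715 + 2·0.1785 + 5·0.1421 + 5·0.1479
 = 0.1764 + 0.3672 + 0.343 + 0.357 + 0.7105 + 0.7395
 = 2.6936

2.6936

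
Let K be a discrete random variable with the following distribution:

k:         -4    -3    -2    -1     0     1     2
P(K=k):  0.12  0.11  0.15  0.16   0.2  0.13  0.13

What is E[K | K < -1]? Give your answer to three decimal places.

-2.921

P(K < -1) = 0.12 + 0.11 + 0.15 = 0.38.
E[K | K < -1] = [(-4)·0.12 + (-3)·0.11 + (-2)·0.15] / 0.38
 = -1.11 / 0.38
 = -111/38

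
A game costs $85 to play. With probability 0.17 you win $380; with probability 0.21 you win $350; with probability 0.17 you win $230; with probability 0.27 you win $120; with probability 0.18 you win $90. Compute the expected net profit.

E[payout] = 380·0.17 + 350·0.21 + 230·0.17 + 120·0.27 + 90·0.18
 = 64.6 + 73.5 + 39.1 + 32.4 + 16.2
 = 225.8
Net = 225.8 - 85 = 140.8

140.8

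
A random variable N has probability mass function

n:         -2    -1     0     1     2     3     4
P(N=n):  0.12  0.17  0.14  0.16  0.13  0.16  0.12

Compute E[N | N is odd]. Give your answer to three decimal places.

0.959

P(N is odd) = 0.17 + 0.16 + 0.16 = 0.49.
E[N | N is odd] = [(-1)·0.17 + 1·0.16 + 3·0.16] / 0.49
 = 0.47 / 0.49
 = 47/49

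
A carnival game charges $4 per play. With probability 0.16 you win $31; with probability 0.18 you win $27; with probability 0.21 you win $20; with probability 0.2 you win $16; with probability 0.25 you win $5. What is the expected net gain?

E[payout] = 31·0.16 + 27·0.18 + 20·0.21 + 16·0.2 + 5·0.25
 = 4.96 + 4.86 + 4.2 + 3.2 + 1.25
 = 18.47
Net = 18.47 - 4 = 14.47

14.47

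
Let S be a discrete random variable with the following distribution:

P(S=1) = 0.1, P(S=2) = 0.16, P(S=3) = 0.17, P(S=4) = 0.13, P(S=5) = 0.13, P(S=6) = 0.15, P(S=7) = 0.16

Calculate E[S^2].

E[S^2] = Σ s^2·P(S=s)
 = 1·0.1 + 4·0.16 + 9·0.17 + 16·0.13 + 25·0.13 + 36·0.15 + 49·0.16
 = 0.1 + 0.64 + 1.53 + 2.08 + 3.25 + 5.4 + 7.84
 = 20.84

20.84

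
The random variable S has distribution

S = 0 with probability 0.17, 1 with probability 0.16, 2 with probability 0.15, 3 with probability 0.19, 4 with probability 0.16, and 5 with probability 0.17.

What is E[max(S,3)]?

3.5

E[max(S,3)] = Σ max(s,3)·P(S=s)
 = 3·0.17 + 3·0.16 + 3·0.15 + 3·0.19 + 4·0.16 + 5·0.17
 = 0.51 + 0.48 + 0.45 + 0.57 + 0.64 + 0.85
 = 3.5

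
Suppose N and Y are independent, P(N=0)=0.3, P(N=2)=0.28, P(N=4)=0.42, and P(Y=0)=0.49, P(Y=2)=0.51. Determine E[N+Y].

3.26

E[N+Y] = Σ_n Σ_y (n+y) · P(N=n)P(Y=y)
 = 0·0.147 + 2·0.153 + 2·0.1372 + 4·0.1428 + 4·0.2058 + 6·0.2142
 = 0 + 0.306 + 0.2744 + 0.5712 + 0.8232 + 1.2852
 = 3.26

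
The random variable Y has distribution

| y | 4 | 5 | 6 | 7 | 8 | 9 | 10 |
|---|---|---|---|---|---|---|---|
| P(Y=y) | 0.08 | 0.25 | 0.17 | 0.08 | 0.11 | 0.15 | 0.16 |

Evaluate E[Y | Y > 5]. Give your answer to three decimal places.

8.075

P(Y > 5) = 0.17 + 0.08 + 0.11 + 0.15 + 0.16 = 0.67.
E[Y | Y > 5] = [6·0.17 + 7·0.08 + 8·0.11 + 9·0.15 + 10·0.16] / 0.67
 = 5.41 / 0.67
 = 541/67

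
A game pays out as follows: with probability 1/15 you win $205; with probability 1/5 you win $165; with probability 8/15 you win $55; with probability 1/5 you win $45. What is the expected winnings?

85

E[payout] = 205·1/15 + 165·1/5 + 55·8/15 + 45·1/5
 = 41/3 + 33 + 88/3 + 9
 = 85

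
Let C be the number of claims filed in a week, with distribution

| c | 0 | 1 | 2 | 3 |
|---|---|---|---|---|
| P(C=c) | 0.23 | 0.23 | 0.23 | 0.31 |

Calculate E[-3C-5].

-9.86

E[-3C-5] = Σ (-3c-5)·P(C=c)
 = (-5)·0.23 + (-8)·0.23 + (-11)·0.23 + (-14)·0.31
 = (-1.15) + (-1.84) + (-2.53) + (-4.34)
 = -9.86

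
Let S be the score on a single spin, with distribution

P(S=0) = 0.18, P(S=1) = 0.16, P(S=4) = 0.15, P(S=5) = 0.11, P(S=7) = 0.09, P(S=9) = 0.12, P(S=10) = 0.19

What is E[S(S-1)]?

33.52

E[S(S-1)] = Σ s(s-1)·P(S=s)
 = 0·0.18 + 0·0.16 + 12·0.15 + 20·0.11 + 42·0.09 + 72·0.12 + 90·0.19
 = 0 + 0 + 1.8 + 2.2 + 3.78 + 8.64 + 17.1
 = 33.52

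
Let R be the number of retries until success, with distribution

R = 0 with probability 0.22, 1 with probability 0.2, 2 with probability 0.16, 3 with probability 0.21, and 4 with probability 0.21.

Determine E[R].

1.99

E[R] = Σ r·P(R=r)
 = 0·0.22 + 1·0.2 + 2·0.16 + 3·0.21 + 4·0.21
 = 0 + 0.2 + 0.32 + 0.63 + 0.84
 = 1.99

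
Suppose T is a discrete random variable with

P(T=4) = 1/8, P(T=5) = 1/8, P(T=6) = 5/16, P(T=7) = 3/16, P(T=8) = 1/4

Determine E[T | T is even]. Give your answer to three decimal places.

P(T is even) = 1/8 + 5/16 + 1/4 = 11/16.
E[T | T is even] = [4·1/8 + 6·5/16 + 8·1/4] / (11/16)
 = 35/8 / (11/16)
 = 70/11

6.364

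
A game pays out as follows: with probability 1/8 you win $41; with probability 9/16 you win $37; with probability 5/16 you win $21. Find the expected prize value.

32.5

E[payout] = 41·1/8 + 37·9/16 + 21·5/16
 = 41/8 + 333/16 + 105/16
 = 65/2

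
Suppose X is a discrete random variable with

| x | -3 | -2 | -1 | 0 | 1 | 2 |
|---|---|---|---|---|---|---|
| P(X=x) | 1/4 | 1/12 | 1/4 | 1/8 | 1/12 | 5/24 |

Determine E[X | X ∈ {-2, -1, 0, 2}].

P(X ∈ {-2, -1, 0, 2}) = 1/12 + 1/4 + 1/8 + 5/24 = 2/3.
E[X | X ∈ {-2, -1, 0, 2}] = [(-2)·1/12 + (-1)·1/4 + 0·1/8 + 2·5/24] / (2/3)
 = 0 / (2/3)
 = 0

0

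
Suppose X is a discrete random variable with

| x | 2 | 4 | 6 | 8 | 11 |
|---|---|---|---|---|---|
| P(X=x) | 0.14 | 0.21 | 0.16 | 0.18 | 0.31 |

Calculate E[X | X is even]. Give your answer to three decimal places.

5.101

P(X is even) = 0.14 + 0.21 + 0.16 + 0.18 = 0.69.
E[X | X is even] = [2·0.14 + 4·0.21 + 6·0.16 + 8·0.18] / 0.69
 = 3.52 / 0.69
 = 352/69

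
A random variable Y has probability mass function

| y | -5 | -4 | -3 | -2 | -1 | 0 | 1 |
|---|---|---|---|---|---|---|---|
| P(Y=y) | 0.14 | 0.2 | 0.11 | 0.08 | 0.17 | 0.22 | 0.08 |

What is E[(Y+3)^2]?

E[(Y+3)^2] = Σ (y+3)^2·P(Y=y)
 = 4·0.14 + 1·0.2 + 0·0.11 + 1·0.08 + 4·0.17 + 9·0.22 + 16·0.08
 = 0.56 + 0.2 + 0 + 0.08 + 0.68 + 1.98 + 1.28
 = 4.78

4.78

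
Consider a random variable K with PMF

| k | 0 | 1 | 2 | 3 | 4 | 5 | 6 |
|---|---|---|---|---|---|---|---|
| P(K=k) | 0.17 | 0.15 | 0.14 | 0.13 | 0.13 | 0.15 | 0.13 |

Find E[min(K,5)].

2.74

E[min(K,5)] = Σ min(k,5)·P(K=k)
 = 0·0.17 + 1·0.15 + 2·0.14 + 3·0.13 + 4·0.13 + 5·0.15 + 5·0.13
 = 0 + 0.15 + 0.28 + 0.39 + 0.52 + 0.75 + 0.65
 = 2.74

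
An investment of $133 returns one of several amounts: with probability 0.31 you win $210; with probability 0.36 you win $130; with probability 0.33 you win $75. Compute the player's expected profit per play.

E[payout] = 210·0.31 + 130·0.36 + 75·0.33
 = 65.1 + 46.8 + 24.75
 = 136.65
Net = 136.65 - 133 = 3.65

3.65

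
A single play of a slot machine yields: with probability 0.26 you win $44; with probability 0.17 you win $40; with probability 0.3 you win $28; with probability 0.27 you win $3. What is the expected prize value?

27.45

E[payout] = 44·0.26 + 40·0.17 + 28·0.3 + 3·0.27
 = 11.44 + 6.8 + 8.4 + 0.81
 = 27.45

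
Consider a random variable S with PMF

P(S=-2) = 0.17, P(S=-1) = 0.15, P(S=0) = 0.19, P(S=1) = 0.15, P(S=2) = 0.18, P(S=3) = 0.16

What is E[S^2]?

3.14

E[S^2] = Σ s^2·P(S=s)
 = 4·0.17 + 1·0.15 + 0·0.19 + 1·0.15 + 4·0.18 + 9·0.16
 = 0.68 + 0.15 + 0 + 0.15 + 0.72 + 1.44
 = 3.14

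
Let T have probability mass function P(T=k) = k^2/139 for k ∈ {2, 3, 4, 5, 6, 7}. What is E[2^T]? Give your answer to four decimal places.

69.9281

E[2^T] = Σ 2^t·P(T=t)
 = 4·4/139 + 8·9/139 + 16·16/139 + 32·25/139 + 64·36/139 + 128·49/139
 = 16/139 + 72/139 + 256/139 + 800/139 + 2304/139 + 6272/139
 = 9720/139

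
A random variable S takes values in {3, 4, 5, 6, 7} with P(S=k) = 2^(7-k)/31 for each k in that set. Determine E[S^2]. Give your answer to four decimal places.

15.9032

E[S^2] = Σ s^2·P(S=s)
 = 9·16/31 + 16·8/31 + 25·4/31 + 36·2/31 + 49·1/31
 = 144/31 + 128/31 + 100/31 + 72/31 + 49/31
 = 493/31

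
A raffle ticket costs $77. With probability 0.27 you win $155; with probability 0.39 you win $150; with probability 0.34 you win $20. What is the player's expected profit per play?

30.15

E[payout] = 155·0.27 + 150·0.39 + 20·0.34
 = 41.85 + 58.5 + 6.8
 = 107.15
Net = 107.15 - 77 = 30.15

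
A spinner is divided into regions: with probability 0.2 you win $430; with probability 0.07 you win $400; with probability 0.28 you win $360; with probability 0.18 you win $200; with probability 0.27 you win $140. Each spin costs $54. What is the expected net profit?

234.6

E[payout] = 430·0.2 + 400·0.07 + 360·0.28 + 200·0.18 + 140·0.27
 = 86 + 28 + 100.8 + 36 + 37.8
 = 288.6
Net = 288.6 - 54 = 234.6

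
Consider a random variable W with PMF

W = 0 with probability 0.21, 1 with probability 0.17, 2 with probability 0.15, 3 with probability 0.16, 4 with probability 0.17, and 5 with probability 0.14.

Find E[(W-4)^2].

5.79

E[(W-4)^2] = Σ (w-4)^2·P(W=w)
 = 16·0.21 + 9·0.17 + 4·0.15 + 1·0.16 + 0·0.17 + 1·0.14
 = 3.36 + 1.53 + 0.6 + 0.16 + 0 + 0.14
 = 5.79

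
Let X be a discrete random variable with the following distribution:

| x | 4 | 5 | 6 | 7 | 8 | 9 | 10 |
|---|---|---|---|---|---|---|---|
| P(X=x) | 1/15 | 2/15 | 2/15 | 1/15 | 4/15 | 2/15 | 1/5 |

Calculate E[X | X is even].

P(X is even) = 1/15 + 2/15 + 4/15 + 1/5 = 2/3.
E[X | X is even] = [4·1/15 + 6·2/15 + 8·4/15 + 10·1/5] / (2/3)
 = 26/5 / (2/3)
 = 39/5

7.8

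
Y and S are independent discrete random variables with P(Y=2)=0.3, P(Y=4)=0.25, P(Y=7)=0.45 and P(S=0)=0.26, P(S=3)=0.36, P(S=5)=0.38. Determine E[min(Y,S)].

2.435

E[min(Y,S)] = Σ_y Σ_s min(y,s) · P(Y=y)P(S=s)
 = 0·0.078 + 2·0.108 + 2·0.114 + 0·0.065 + 3·0.09 + 4·0.095 + 0·0.117 + 3·0.162 + 5·0.171
 = 0 + 0.216 + 0.228 + 0 + 0.27 + 0.38 + 0 + 0.486 + 0.855
 = 2.435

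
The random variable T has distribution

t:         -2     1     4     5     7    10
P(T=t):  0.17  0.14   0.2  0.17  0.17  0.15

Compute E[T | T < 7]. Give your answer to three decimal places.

2.132

P(T < 7) = 0.17 + 0.14 + 0.2 + 0.17 = 0.68.
E[T | T < 7] = [(-2)·0.17 + 1·0.14 + 4·0.2 + 5·0.17] / 0.68
 = 1.45 / 0.68
 = 145/68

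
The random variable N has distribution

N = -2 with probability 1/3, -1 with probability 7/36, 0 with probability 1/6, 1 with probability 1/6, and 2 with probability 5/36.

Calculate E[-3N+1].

2.25

E[-3N+1] = Σ (-3n+1)·P(N=n)
 = 7·1/3 + 4·7/36 + 1·1/6 + (-2)·1/6 + (-5)·5/36
 = 7/3 + 7/9 + 1/6 + (-1/3) + (-25/36)
 = 9/4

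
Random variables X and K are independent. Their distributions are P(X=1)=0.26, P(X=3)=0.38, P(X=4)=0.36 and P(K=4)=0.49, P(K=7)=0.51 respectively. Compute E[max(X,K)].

5.53

E[max(X,K)] = Σ_x Σ_k max(x,k) · P(X=x)P(K=k)
 = 4·0.1274 + 7·0.1326 + 4·0.1862 + 7·0.1938 + 4·0.1764 + 7·0.1836
 = 0.5096 + 0.9282 + 0.7448 + 1.3566 + 0.7056 + 1.2852
 = 5.53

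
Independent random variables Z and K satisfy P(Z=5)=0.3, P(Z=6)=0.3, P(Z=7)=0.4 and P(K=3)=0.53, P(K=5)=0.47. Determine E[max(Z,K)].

E[max(Z,K)] = Σ_z Σ_k max(z,k) · P(Z=z)P(K=k)
 = 5·0.159 + 5·0.141 + 6·0.159 + 6·0.141 + 7·0.212 + 7·0.188
 = 0.795 + 0.705 + 0.954 + 0.846 + 1.484 + 1.316
 = 6.1

6.1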